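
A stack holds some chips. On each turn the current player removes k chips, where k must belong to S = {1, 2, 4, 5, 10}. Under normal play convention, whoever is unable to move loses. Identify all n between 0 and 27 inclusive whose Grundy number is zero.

0, 3, 6, 9, 12, 15, 18, 21, 24, 27

G(0) = 0
G(1) = mex{0} = 1
G(2) = mex{1,0} = 2
G(3) = mex{2,1} = 0
G(4) = mex{0,2,0} = 1
G(5) = mex{1,0,1,0} = 2
G(6) = mex{2,1,2,1} = 0
G(7) = mex{0,2,0,2} = 1
G(8) = mex{1,0,1,0} = 2
G(9) = mex{2,1,2,1} = 0
G(10) = mex{0,2,0,2,0} = 1
G(11) = mex{1,0,1,0,1} = 2
G(12) = mex{2,1,2,1,2} = 0
G(13) = mex{0,2,0,2,0} = 1
G(14) = mex{1,0,1,0,1} = 2
G(15) = mex{2,1,2,1,2} = 0
G(16) = mex{0,2,0,2,0} = 1
G(17) = mex{1,0,1,0,1} = 2
G(18) = mex{2,1,2,1,2} = 0
G(19) = mex{0,2,0,2,0} = 1
G(20) = mex{1,0,1,0,1} = 2
G(21) = mex{2,1,2,1,2} = 0
G(22) = mex{0,2,0,2,0} = 1
G(23) = mex{1,0,1,0,1} = 2
G(24) = mex{2,1,2,1,2} = 0
G(25) = mex{0,2,0,2,0} = 1
G(26) = mex{1,0,1,0,1} = 2
G(27) = mex{2,1,2,1,2} = 0
P-positions are exactly the n with G(n) = 0.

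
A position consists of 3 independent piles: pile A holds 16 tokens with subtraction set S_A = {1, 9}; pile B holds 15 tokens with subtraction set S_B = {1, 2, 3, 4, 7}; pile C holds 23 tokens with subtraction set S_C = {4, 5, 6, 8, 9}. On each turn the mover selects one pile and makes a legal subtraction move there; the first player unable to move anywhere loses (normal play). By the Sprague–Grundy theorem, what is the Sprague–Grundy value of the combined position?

Pile A, S = {1, 9}:
G(0) = 0
G(1) = mex{0} = 1
G(2) = mex{1} = 0
G(3) = mex{0} = 1
G(4) = mex{1} = 0
G(5) = mex{0} = 1
G(6) = mex{1} = 0
G(7) = mex{0} = 1
G(8) = mex{1} = 0
G(9) = mex{0,0} = 1
G(10) = mex{1,1} = 0
G(11) = mex{0,0} = 1
G(12) = mex{1,1} = 0
G(13) = mex{0,0} = 1
G(14) = mex{1,1} = 0
G(15) = mex{0,0} = 1
G(16) = mex{1,1} = 0
G_A(16) = 0.
Pile B, S = {1, 2, 3, 4, 7}:
G(0) = 0
G(1) = mex{0} = 1
G(2) = mex{1,0} = 2
G(3) = mex{2,1,0} = 3
G(4) = mex{3,2,1,0} = 4
G(5) = mex{4,3,2,1} = 0
G(6) = mex{0,4,3,2} = 1
G(7) = mex{1,0,4,3,0} = 2
G(8) = mex{2,1,0,4,1} = 3
G(9) = mex{3,2,1,0,2} = 4
G(10) = mex{4,3,2,1,3} = 0
G(11) = mex{0,4,3,2,4} = 1
G(12) = mex{1,0,4,3,0} = 2
G(13) = mex{2,1,0,4,1} = 3
G(14) = mex{3,2,1,0,2} = 4
G(15) = mex{4,3,2,1,3} = 0
G_B(15) = 0.
Pile C, S = {4, 5, 6, 8, 9}:
n :  0  1  2  3  4  5  6  7  8  9 10 11 12 13 14 15 16 17 18 19 20 21 22 23
G :  0  0  0  0  1  1  1  1  2  2  2  2  3  0  0  0  0  1  1  1  1  2  2  2
G_C(23) = 2.
Combined Grundy value = 0 ⊕ 0 ⊕ 2 = 2.

2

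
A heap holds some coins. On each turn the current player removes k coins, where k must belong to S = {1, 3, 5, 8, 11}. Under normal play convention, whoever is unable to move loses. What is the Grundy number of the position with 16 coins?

0

G(0) = 0
G(1) = mex{0} = 1
G(2) = mex{1} = 0
G(3) = mex{0,0} = 1
G(4) = mex{1,1} = 0
G(5) = mex{0,0,0} = 1
G(6) = mex{1,1,1} = 0
G(7) = mex{0,0,0} = 1
G(8) = mex{1,1,1,0} = 2
G(9) = mex{2,0,0,1} = 3
G(10) = mex{3,1,1,0} = 2
G(11) = mex{2,2,0,1,0} = 3
G(12) = mex{3,3,1,0,1} = 2
G(13) = mex{2,2,2,1,0} = 3
G(14) = mex{3,3,3,0,1} = 2
G(15) = mex{2,2,2,1,0} = 3
G(16) = mex{3,3,3,2,1} = 0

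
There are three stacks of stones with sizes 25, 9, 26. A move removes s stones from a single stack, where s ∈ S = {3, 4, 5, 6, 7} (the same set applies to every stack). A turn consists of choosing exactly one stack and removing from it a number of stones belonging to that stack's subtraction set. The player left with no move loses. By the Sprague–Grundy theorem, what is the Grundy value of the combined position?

All stacks use S = {3, 4, 5, 6, 7}:
G(0) = 0
G(1) = mex{} = 0
G(2) = mex{} = 0
G(3) = mex{0} = 1
G(4) = mex{0,0} = 1
G(5) = mex{0,0,0} = 1
G(6) = mex{1,0,0,0} = 2
G(7) = mex{1,1,0,0,0} = 2
G(8) = mex{1,1,1,0,0} = 2
G(9) = mex{2,1,1,1,0} = 3
G(10) = mex{2,2,1,1,1} = 0
G(11) = mex{2,2,2,1,1} = 0
G(12) = mex{3,2,2,2,1} = 0
G(13) = mex{0,3,2,2,2} = 1
G(14) = mex{0,0,3,2,2} = 1
G(15) = mex{0,0,0,3,2} = 1
G(16) = mex{1,0,0,0,3} = 2
G(17) = mex{1,1,0,0,0} = 2
G(18) = mex{1,1,1,0,0} = 2
G(19) = mex{2,1,1,1,0} = 3
G(20) = mex{2,2,1,1,1} = 0
G(21) = mex{2,2,2,1,1} = 0
G(22) = mex{3,2,2,2,1} = 0
G(23) = mex{0,3,2,2,2} = 1
G(24) = mex{0,0,3,2,2} = 1
G(25) = mex{0,0,0,3,2} = 1
G(26) = mex{1,0,0,0,3} = 2
Stack A: G(25) = 1.
Stack B: G(9) = 3.
Stack C: G(26) = 2.
Combined Grundy value = 1 ⊕ 3 ⊕ 2 = 0.

0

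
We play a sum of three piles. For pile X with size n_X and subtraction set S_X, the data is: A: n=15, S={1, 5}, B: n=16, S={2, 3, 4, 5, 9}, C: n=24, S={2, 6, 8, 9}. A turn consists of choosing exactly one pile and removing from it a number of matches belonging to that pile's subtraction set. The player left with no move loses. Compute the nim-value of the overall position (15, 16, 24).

2

Pile A, S = {1, 5}:
n :  0  1  2  3  4  5  6  7  8  9 10 11 12 13 14 15
G :  0  1  0  1  0  1  0  1  0  1  0  1  0  1  0  1
G_A(15) = 1.
Pile B, S = {2, 3, 4, 5, 9}:
G(0) = 0
G(1) = mex{} = 0
G(2) = mex{0} = 1
G(3) = mex{0,0} = 1
G(4) = mex{1,0,0} = 2
G(5) = mex{1,1,0,0} = 2
G(6) = mex{2,1,1,0} = 3
G(7) = mex{2,2,1,1} = 0
G(8) = mex{3,2,2,1} = 0
G(9) = mex{0,3,2,2,0} = 1
G(10) = mex{0,0,3,2,0} = 1
G(11) = mex{1,0,0,3,1} = 2
G(12) = mex{1,1,0,0,1} = 2
G(13) = mex{2,1,1,0,2} = 3
G(14) = mex{2,2,1,1,2} = 0
G(15) = mex{3,2,2,1,3} = 0
G(16) = mex{0,3,2,2,0} = 1
G_B(16) = 1.
Pile C, S = {2, 6, 8, 9}:
n :  0  1  2  3  4  5  6  7  8  9 10 11 12 13 14 15 16 17 18 19 20 21 22 23 24
G :  0  0  1  1  0  0  1  1  2  2  3  3  2  2  3  0  0  1  1  0  0  1  1  2  2
G_C(24) = 2.
Combined Grundy value = 1 ⊕ 1 ⊕ 2 = 2.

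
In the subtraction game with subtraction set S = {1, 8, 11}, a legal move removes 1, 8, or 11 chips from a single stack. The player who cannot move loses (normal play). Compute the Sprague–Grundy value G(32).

2

G(0) = 0
G(1) = mex{0} = 1
G(2) = mex{1} = 0
G(3) = mex{0} = 1
G(4) = mex{1} = 0
G(5) = mex{0} = 1
G(6) = mex{1} = 0
G(7) = mex{0} = 1
G(8) = mex{1,0} = 2
G(9) = mex{2,1} = 0
G(10) = mex{0,0} = 1
G(11) = mex{1,1,0} = 2
G(12) = mex{2,0,1} = 3
G(13) = mex{3,1,0} = 2
G(14) = mex{2,0,1} = 3
G(15) = mex{3,1,0} = 2
G(16) = mex{2,2,1} = 0
G(17) = mex{0,0,0} = 1
G(18) = mex{1,1,1} = 0
G(19) = mex{0,2,2} = 1
G(20) = mex{1,3,0} = 2
G(21) = mex{2,2,1} = 0
G(22) = mex{0,3,2} = 1
G(23) = mex{1,2,3} = 0
G(24) = mex{0,0,2} = 1
G(25) = mex{1,1,3} = 0
G(26) = mex{0,0,2} = 1
G(27) = mex{1,1,0} = 2
G(28) = mex{2,2,1} = 0
G(29) = mex{0,0,0} = 1
G(30) = mex{1,1,1} = 0
G(31) = mex{0,0,2} = 1
G(32) = mex{1,1,0} = 2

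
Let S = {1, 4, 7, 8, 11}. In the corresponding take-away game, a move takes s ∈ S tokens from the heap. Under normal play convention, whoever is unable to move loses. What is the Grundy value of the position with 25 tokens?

n :  0  1  2  3  4  5  6  7  8  9 10 11 12 13 14 15 16 17 18 19 20 21 22 23 24 25
G :  0  1  0  1  2  0  1  2  3  2  3  4  5  3  0  1  4  0  1  0  1  2  3  2  5  3

3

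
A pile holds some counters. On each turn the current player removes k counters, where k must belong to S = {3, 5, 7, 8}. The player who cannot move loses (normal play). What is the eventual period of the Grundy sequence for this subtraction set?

n :  0  1  2  3  4  5  6  7  8  9 10 11 12 13 14 15 16 17 18 19 20 21 22 23
G :  0  0  0  1  1  1  2  2  2  3  3  0  0  0  1  1  1  2  2  2  3  3  0  0
G(n+11) = G(n) holds for n = 0,…,7 (a full window of length max(S) = 8), so the sequence is purely periodic with period 11.

11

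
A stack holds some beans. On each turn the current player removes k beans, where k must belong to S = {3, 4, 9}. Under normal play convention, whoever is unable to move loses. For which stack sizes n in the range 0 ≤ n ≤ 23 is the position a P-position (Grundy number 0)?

n :  0  1  2  3  4  5  6  7  8  9 10 11 12 13 14 15 16 17 18 19 20 21 22 23
G :  0  0  0  1  1  1  2  0  0  3  1  1  2  0  0  0  1  1  1  2  0  0  3  1
P-positions are exactly the n with G(n) = 0.

0, 1, 2, 7, 8, 13, 14, 15, 20, 21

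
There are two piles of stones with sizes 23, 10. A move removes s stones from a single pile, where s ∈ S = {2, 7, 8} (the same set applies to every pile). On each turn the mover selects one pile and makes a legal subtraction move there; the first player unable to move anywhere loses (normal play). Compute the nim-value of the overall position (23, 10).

All piles use S = {2, 7, 8}:
G(0) = 0
G(1) = mex{} = 0
G(2) = mex{0} = 1
G(3) = mex{0} = 1
G(4) = mex{1} = 0
G(5) = mex{1} = 0
G(6) = mex{0} = 1
G(7) = mex{0,0} = 1
G(8) = mex{1,0,0} = 2
G(9) = mex{1,1,0} = 2
G(10) = mex{2,1,1} = 0
G(11) = mex{2,0,1} = 3
G(12) = mex{0,0,0} = 1
G(13) = mex{3,1,0} = 2
G(14) = mex{1,1,1} = 0
G(15) = mex{2,2,1} = 0
G(16) = mex{0,2,2} = 1
G(17) = mex{0,0,2} = 1
G(18) = mex{1,3,0} = 2
G(19) = mex{1,1,3} = 0
G(20) = mex{2,2,1} = 0
G(21) = mex{0,0,2} = 1
G(22) = mex{0,0,0} = 1
G(23) = mex{1,1,0} = 2
Pile A: G(23) = 2.
Pile B: G(10) = 0.
Combined Grundy value = 2 ⊕ 0 = 2.

2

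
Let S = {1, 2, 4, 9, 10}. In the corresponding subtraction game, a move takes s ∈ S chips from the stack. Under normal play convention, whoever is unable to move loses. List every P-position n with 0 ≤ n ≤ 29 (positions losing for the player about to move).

n :  0  1  2  3  4  5  6  7  8  9 10 11 12 13 14 15 16 17 18 19 20 21 22 23 24 25 26 27 28 29
G :  0  1  2  0  1  2  0  1  2  3  4  0  1  2  0  1  2  0  1  2  3  4  0  1  2  0  1  2  0  1
P-positions are exactly the n with G(n) = 0.

0, 3, 6, 11, 14, 17, 22, 25, 28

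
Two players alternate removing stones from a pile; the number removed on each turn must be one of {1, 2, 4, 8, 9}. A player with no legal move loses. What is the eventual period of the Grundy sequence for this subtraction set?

13

n :  0  1  2  3  4  5  6  7  8  9 10 11 12 13 14 15 16 17 18 19 20 21 22 23 24 25 26 27
G :  0  1  2  0  1  2  0  1  2  3  4  5  3  0  1  2  0  1  2  0  1  2  3  4  5  3  0  1
G(n+13) = G(n) holds for n = 0,…,8 (a full window of length max(S) = 9), so the sequence is purely periodic with period 13.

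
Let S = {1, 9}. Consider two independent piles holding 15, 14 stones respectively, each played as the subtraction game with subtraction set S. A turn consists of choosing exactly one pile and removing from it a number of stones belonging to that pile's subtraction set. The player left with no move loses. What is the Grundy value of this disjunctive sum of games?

All piles use S = {1, 9}:
n :  0  1  2  3  4  5  6  7  8  9 10 11 12 13 14 15
G :  0  1  0  1  0  1  0  1  0  1  0  1  0  1  0  1
Pile A: G(15) = 1.
Pile B: G(14) = 0.
Combined Grundy value = 1 ⊕ 0 = 1.

1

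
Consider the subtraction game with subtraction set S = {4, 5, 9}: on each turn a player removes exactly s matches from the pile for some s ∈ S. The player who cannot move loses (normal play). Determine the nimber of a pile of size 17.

G(0) = 0
G(1) = mex{} = 0
G(2) = mex{} = 0
G(3) = mex{} = 0
G(4) = mex{0} = 1
G(5) = mex{0,0} = 1
G(6) = mex{0,0} = 1
G(7) = mex{0,0} = 1
G(8) = mex{1,0} = 2
G(9) = mex{1,1,0} = 2
G(10) = mex{1,1,0} = 2
G(11) = mex{1,1,0} = 2
G(12) = mex{2,1,0} = 3
G(13) = mex{2,2,1} = 0
G(14) = mex{2,2,1} = 0
G(15) = mex{2,2,1} = 0
G(16) = mex{3,2,1} = 0
G(17) = mex{0,3,2} = 1

1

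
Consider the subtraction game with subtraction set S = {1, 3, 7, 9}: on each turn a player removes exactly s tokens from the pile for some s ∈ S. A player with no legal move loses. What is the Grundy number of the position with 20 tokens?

n :  0  1  2  3  4  5  6  7  8  9 10 11 12 13 14 15 16 17 18 19 20
G :  0  1  0  1  0  1  0  1  0  1  0  1  0  1  0  1  0  1  0  1  0

0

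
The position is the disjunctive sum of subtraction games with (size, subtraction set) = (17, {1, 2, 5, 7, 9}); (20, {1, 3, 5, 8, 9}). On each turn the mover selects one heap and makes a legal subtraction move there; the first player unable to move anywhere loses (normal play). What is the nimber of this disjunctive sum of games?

0

Heap A, S = {1, 2, 5, 7, 9}:
G(0) = 0
G(1) = mex{0} = 1
G(2) = mex{1,0} = 2
G(3) = mex{2,1} = 0
G(4) = mex{0,2} = 1
G(5) = mex{1,0,0} = 2
G(6) = mex{2,1,1} = 0
G(7) = mex{0,2,2,0} = 1
G(8) = mex{1,0,0,1} = 2
G(9) = mex{2,1,1,2,0} = 3
G(10) = mex{3,2,2,0,1} = 4
G(11) = mex{4,3,0,1,2} = 5
G(12) = mex{5,4,1,2,0} = 3
G(13) = mex{3,5,2,0,1} = 4
G(14) = mex{4,3,3,1,2} = 0
G(15) = mex{0,4,4,2,0} = 1
G(16) = mex{1,0,5,3,1} = 2
G(17) = mex{2,1,3,4,2} = 0
G_A(17) = 0.
Heap B, S = {1, 3, 5, 8, 9}:
G(0) = 0
G(1) = mex{0} = 1
G(2) = mex{1} = 0
G(3) = mex{0,0} = 1
G(4) = mex{1,1} = 0
G(5) = mex{0,0,0} = 1
G(6) = mex{1,1,1} = 0
G(7) = mex{0,0,0} = 1
G(8) = mex{1,1,1,0} = 2
G(9) = mex{2,0,0,1,0} = 3
G(10) = mex{3,1,1,0,1} = 2
G(11) = mex{2,2,0,1,0} = 3
G(12) = mex{3,3,1,0,1} = 2
G(13) = mex{2,2,2,1,0} = 3
G(14) = mex{3,3,3,0,1} = 2
G(15) = mex{2,2,2,1,0} = 3
G(16) = mex{3,3,3,2,1} = 0
G(17) = mex{0,2,2,3,2} = 1
G(18) = mex{1,3,3,2,3} = 0
G(19) = mex{0,0,2,3,2} = 1
G(20) = mex{1,1,3,2,3} = 0
G_B(20) = 0.
Combined Grundy value = 0 ⊕ 0 = 0.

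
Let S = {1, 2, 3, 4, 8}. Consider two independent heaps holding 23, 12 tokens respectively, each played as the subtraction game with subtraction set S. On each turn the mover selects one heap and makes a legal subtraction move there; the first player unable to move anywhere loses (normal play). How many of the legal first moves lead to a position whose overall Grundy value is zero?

2

All heaps use S = {1, 2, 3, 4, 8}:
n :  0  1  2  3  4  5  6  7  8  9 10 11 12 13 14 15 16 17 18 19 20 21 22 23
G :  0  1  2  3  4  0  1  2  3  4  0  1  2  3  4  0  1  2  3  4  0  1  2  3
Heap A: G(23) = 3.
Heap B: G(12) = 2.
Combined Grundy value = 3 ⊕ 2 = 1.
A winning move leaves total XOR = 0, i.e. changes one component's Grundy value g to g ⊕ X where X is the current total.
Heap A: need g' = 3⊕1 = 2. Options: 23−1→G=2, 23−2→G=1, 23−3→G=0, 23−4→G=4, 23−8→G=0. Hits: 1.
Heap B: need g' = 2⊕1 = 3. Options: 12−1→G=1, 12−2→G=0, 12−3→G=4, 12−4→G=3, 12−8→G=4. Hits: 1.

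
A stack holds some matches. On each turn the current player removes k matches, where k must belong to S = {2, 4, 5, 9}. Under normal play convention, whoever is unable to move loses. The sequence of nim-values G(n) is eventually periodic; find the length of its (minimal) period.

G(0) = 0
G(1) = mex{} = 0
G(2) = mex{0} = 1
G(3) = mex{0} = 1
G(4) = mex{1,0} = 2
G(5) = mex{1,0,0} = 2
G(6) = mex{2,1,0} = 3
G(7) = mex{2,1,1} = 0
G(8) = mex{3,2,1} = 0
G(9) = mex{0,2,2,0} = 1
G(10) = mex{0,3,2,0} = 1
G(11) = mex{1,0,3,1} = 2
G(12) = mex{1,0,0,1} = 2
G(13) = mex{2,1,0,2} = 3
G(14) = mex{2,1,1,2} = 0
G(15) = mex{3,2,1,3} = 0
G(16) = mex{0,2,2,0} = 1
G(17) = mex{0,3,2,0} = 1
G(n+7) = G(n) holds for n = 0,…,8 (a full window of length max(S) = 9), so the sequence is purely periodic with period 7.

7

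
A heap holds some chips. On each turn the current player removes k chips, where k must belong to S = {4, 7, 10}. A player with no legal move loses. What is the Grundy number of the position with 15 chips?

G(0) = 0
G(1) = mex{} = 0
G(2) = mex{} = 0
G(3) = mex{} = 0
G(4) = mex{0} = 1
G(5) = mex{0} = 1
G(6) = mex{0} = 1
G(7) = mex{0,0} = 1
G(8) = mex{1,0} = 2
G(9) = mex{1,0} = 2
G(10) = mex{1,0,0} = 2
G(11) = mex{1,1,0} = 2
G(12) = mex{2,1,0} = 3
G(13) = mex{2,1,0} = 3
G(14) = mex{2,1,1} = 0
G(15) = mex{2,2,1} = 0

0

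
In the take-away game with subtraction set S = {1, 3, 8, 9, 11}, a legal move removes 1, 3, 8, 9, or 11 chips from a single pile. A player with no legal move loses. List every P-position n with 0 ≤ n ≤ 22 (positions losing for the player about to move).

n :  0  1  2  3  4  5  6  7  8  9 10 11 12 13 14 15 16 17 18 19 20 21 22
G :  0  1  0  1  0  1  0  1  2  3  2  3  2  3  2  3  0  1  0  1  0  1  0
P-positions are exactly the n with G(n) = 0.

0, 2, 4, 6, 16, 18, 20, 22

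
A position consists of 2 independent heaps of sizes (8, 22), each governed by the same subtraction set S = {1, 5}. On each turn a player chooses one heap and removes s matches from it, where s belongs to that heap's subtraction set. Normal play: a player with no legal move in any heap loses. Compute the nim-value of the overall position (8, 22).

All heaps use S = {1, 5}:
n :  0  1  2  3  4  5  6  7  8  9 10 11 12 13 14 15 16 17 18 19 20 21 22
G :  0  1  0  1  0  1  0  1  0  1  0  1  0  1  0  1  0  1  0  1  0  1  0
Heap A: G(8) = 0.
Heap B: G(22) = 0.
Combined Grundy value = 0 ⊕ 0 = 0.

0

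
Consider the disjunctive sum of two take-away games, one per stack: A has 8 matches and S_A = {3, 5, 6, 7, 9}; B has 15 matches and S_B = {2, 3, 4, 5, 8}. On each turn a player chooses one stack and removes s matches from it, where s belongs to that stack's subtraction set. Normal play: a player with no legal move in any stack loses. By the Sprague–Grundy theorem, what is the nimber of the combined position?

Stack A, S = {3, 5, 6, 7, 9}:
G(0) = 0
G(1) = mex{} = 0
G(2) = mex{} = 0
G(3) = mex{0} = 1
G(4) = mex{0} = 1
G(5) = mex{0,0} = 1
G(6) = mex{1,0,0} = 2
G(7) = mex{1,0,0,0} = 2
G(8) = mex{1,1,0,0} = 2
G_A(8) = 2.
Stack B, S = {2, 3, 4, 5, 8}:
n :  0  1  2  3  4  5  6  7  8  9 10 11 12 13 14 15
G :  0  0  1  1  2  2  3  0  4  1  5  2  3  0  0  1
G_B(15) = 1.
Combined Grundy value = 2 ⊕ 1 = 3.

3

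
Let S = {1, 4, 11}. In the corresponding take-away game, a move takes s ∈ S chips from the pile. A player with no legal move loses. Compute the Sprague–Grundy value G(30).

n :  0  1  2  3  4  5  6  7  8  9 10 11 12 13 14 15 16 17 18 19 20 21 22 23 24 25 26 27 28 29 30
G :  0  1  0  1  2  0  1  0  1  2  0  1  0  1  2  0  1  0  1  2  0  1  0  1  2  0  1  0  1  2  0

0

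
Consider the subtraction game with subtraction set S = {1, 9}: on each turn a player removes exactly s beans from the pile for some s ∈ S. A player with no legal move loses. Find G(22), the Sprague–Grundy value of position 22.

0

G(0) = 0
G(1) = mex{0} = 1
G(2) = mex{1} = 0
G(3) = mex{0} = 1
G(4) = mex{1} = 0
G(5) = mex{0} = 1
G(6) = mex{1} = 0
G(7) = mex{0} = 1
G(8) = mex{1} = 0
G(9) = mex{0,0} = 1
G(10) = mex{1,1} = 0
G(11) = mex{0,0} = 1
G(12) = mex{1,1} = 0
G(13) = mex{0,0} = 1
G(14) = mex{1,1} = 0
G(15) = mex{0,0} = 1
G(16) = mex{1,1} = 0
G(17) = mex{0,0} = 1
G(18) = mex{1,1} = 0
G(19) = mex{0,0} = 1
G(20) = mex{1,1} = 0
G(21) = mex{0,0} = 1
G(22) = mex{1,1} = 0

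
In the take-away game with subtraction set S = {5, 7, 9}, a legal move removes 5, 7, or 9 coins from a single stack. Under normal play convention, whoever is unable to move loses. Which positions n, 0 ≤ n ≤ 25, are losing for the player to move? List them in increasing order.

n :  0  1  2  3  4  5  6  7  8  9 10 11 12 13 14 15 16 17 18 19 20 21 22 23 24 25
G :  0  0  0  0  0  1  1  1  1  1  2  2  2  2  0  0  0  0  0  1  1  1  1  1  2  2
P-positions are exactly the n with G(n) = 0.

0, 1, 2, 3, 4, 14, 15, 16, 17, 18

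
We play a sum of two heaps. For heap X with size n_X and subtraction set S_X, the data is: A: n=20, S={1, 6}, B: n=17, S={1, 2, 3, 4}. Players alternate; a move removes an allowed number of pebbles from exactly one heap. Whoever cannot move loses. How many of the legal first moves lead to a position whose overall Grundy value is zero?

0

Heap A, S = {1, 6}:
G(0) = 0
G(1) = mex{0} = 1
G(2) = mex{1} = 0
G(3) = mex{0} = 1
G(4) = mex{1} = 0
G(5) = mex{0} = 1
G(6) = mex{1,0} = 2
G(7) = mex{2,1} = 0
G(8) = mex{0,0} = 1
G(9) = mex{1,1} = 0
G(10) = mex{0,0} = 1
G(11) = mex{1,1} = 0
G(12) = mex{0,2} = 1
G(13) = mex{1,0} = 2
G(14) = mex{2,1} = 0
G(15) = mex{0,0} = 1
G(16) = mex{1,1} = 0
G(17) = mex{0,0} = 1
G(18) = mex{1,1} = 0
G(19) = mex{0,2} = 1
G(20) = mex{1,0} = 2
G_A(20) = 2.
Heap B, S = {1, 2, 3, 4}:
n :  0  1  2  3  4  5  6  7  8  9 10 11 12 13 14 15 16 17
G :  0  1  2  3  4  0  1  2  3  4  0  1  2  3  4  0  1  2
G_B(17) = 2.
Combined Grundy value = 2 ⊕ 2 = 0.
A winning move leaves total XOR = 0, i.e. changes one component's Grundy value g to g ⊕ X where X is the current total.
Heap A: target g' = 2⊕0 = 2, but every legal move changes the Grundy value (mex property), so 0 moves.
Heap B: target g' = 2⊕0 = 2, but every legal move changes the Grundy value (mex property), so 0 moves.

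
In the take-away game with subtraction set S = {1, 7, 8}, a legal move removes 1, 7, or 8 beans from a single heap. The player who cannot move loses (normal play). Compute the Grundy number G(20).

n :  0  1  2  3  4  5  6  7  8  9 10 11 12 13 14 15 16 17 18 19 20
G :  0  1  0  1  0  1  0  1  2  3  2  3  2  3  2  0  1  0  1  0  1

1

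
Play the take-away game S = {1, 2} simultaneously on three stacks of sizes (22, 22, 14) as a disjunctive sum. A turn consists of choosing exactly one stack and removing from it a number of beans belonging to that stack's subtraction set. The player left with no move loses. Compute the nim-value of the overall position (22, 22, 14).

2

All stacks use S = {1, 2}:
n :  0  1  2  3  4  5  6  7  8  9 10 11 12 13 14 15 16 17 18 19 20 21 22
G :  0  1  2  0  1  2  0  1  2  0  1  2  0  1  2  0  1  2  0  1  2  0  1
Stack A: G(22) = 1.
Stack B: G(22) = 1.
Stack C: G(14) = 2.
Combined Grundy value = 1 ⊕ 1 ⊕ 2 = 2.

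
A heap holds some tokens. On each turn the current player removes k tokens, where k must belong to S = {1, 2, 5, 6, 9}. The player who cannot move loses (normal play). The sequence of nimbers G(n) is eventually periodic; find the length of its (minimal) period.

G(0) = 0
G(1) = mex{0} = 1
G(2) = mex{1,0} = 2
G(3) = mex{2,1} = 0
G(4) = mex{0,2} = 1
G(5) = mex{1,0,0} = 2
G(6) = mex{2,1,1,0} = 3
G(7) = mex{3,2,2,1} = 0
G(8) = mex{0,3,0,2} = 1
G(9) = mex{1,0,1,0,0} = 2
G(10) = mex{2,1,2,1,1} = 0
G(11) = mex{0,2,3,2,2} = 1
G(12) = mex{1,0,0,3,0} = 2
G(13) = mex{2,1,1,0,1} = 3
G(14) = mex{3,2,2,1,2} = 0
G(15) = mex{0,3,0,2,3} = 1
G(16) = mex{1,0,1,0,0} = 2
G(17) = mex{2,1,2,1,1} = 0
G(n+7) = G(n) holds for n = 0,…,8 (a full window of length max(S) = 9), so the sequence is purely periodic with period 7.

7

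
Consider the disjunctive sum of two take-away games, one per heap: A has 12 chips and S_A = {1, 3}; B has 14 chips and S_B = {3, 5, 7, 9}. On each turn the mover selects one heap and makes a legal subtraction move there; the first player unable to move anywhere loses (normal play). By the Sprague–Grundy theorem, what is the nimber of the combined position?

Heap A, S = {1, 3}:
G(0) = 0
G(1) = mex{0} = 1
G(2) = mex{1} = 0
G(3) = mex{0,0} = 1
G(4) = mex{1,1} = 0
G(5) = mex{0,0} = 1
G(6) = mex{1,1} = 0
G(7) = mex{0,0} = 1
G(8) = mex{1,1} = 0
G(9) = mex{0,0} = 1
G(10) = mex{1,1} = 0
G(11) = mex{0,0} = 1
G(12) = mex{1,1} = 0
G_A(12) = 0.
Heap B, S = {3, 5, 7, 9}:
G(0) = 0
G(1) = mex{} = 0
G(2) = mex{} = 0
G(3) = mex{0} = 1
G(4) = mex{0} = 1
G(5) = mex{0,0} = 1
G(6) = mex{1,0} = 2
G(7) = mex{1,0,0} = 2
G(8) = mex{1,1,0} = 2
G(9) = mex{2,1,0,0} = 3
G(10) = mex{2,1,1,0} = 3
G(11) = mex{2,2,1,0} = 3
G(12) = mex{3,2,1,1} = 0
G(13) = mex{3,2,2,1} = 0
G(14) = mex{3,3,2,1} = 0
G_B(14) = 0.
Combined Grundy value = 0 ⊕ 0 = 0.

0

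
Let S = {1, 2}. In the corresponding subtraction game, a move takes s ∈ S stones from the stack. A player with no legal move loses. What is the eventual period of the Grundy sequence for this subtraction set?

G(0) = 0
G(1) = mex{0} = 1
G(2) = mex{1,0} = 2
G(3) = mex{2,1} = 0
G(4) = mex{0,2} = 1
G(5) = mex{1,0} = 2
G(6) = mex{2,1} = 0
G(7) = mex{0,2} = 1
G(8) = mex{1,0} = 2
G(9) = mex{2,1} = 0
G(10) = mex{0,2} = 1
G(11) = mex{1,0} = 2
G(12) = mex{2,1} = 0
G(13) = mex{0,2} = 1
G(14) = mex{1,0} = 2
G(n+3) = G(n) holds for n = 0,…,1 (a full window of length max(S) = 2), so the sequence is purely periodic with period 3.

3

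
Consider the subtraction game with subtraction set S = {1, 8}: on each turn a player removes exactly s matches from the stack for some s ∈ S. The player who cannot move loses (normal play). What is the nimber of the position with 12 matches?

G(0) = 0
G(1) = mex{0} = 1
G(2) = mex{1} = 0
G(3) = mex{0} = 1
G(4) = mex{1} = 0
G(5) = mex{0} = 1
G(6) = mex{1} = 0
G(7) = mex{0} = 1
G(8) = mex{1,0} = 2
G(9) = mex{2,1} = 0
G(10) = mex{0,0} = 1
G(11) = mex{1,1} = 0
G(12) = mex{0,0} = 1

1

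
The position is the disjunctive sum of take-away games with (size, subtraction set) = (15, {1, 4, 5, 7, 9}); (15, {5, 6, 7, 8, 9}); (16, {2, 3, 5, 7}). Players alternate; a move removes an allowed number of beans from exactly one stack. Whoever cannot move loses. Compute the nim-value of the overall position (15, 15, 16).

Stack A, S = {1, 4, 5, 7, 9}:
G(0) = 0
G(1) = mex{0} = 1
G(2) = mex{1} = 0
G(3) = mex{0} = 1
G(4) = mex{1,0} = 2
G(5) = mex{2,1,0} = 3
G(6) = mex{3,0,1} = 2
G(7) = mex{2,1,0,0} = 3
G(8) = mex{3,2,1,1} = 0
G(9) = mex{0,3,2,0,0} = 1
G(10) = mex{1,2,3,1,1} = 0
G(11) = mex{0,3,2,2,0} = 1
G(12) = mex{1,0,3,3,1} = 2
G(13) = mex{2,1,0,2,2} = 3
G(14) = mex{3,0,1,3,3} = 2
G(15) = mex{2,1,0,0,2} = 3
G_A(15) = 3.
Stack B, S = {5, 6, 7, 8, 9}:
G(0) = 0
G(1) = mex{} = 0
G(2) = mex{} = 0
G(3) = mex{} = 0
G(4) = mex{} = 0
G(5) = mex{0} = 1
G(6) = mex{0,0} = 1
G(7) = mex{0,0,0} = 1
G(8) = mex{0,0,0,0} = 1
G(9) = mex{0,0,0,0,0} = 1
G(10) = mex{1,0,0,0,0} = 2
G(11) = mex{1,1,0,0,0} = 2
G(12) = mex{1,1,1,0,0} = 2
G(13) = mex{1,1,1,1,0} = 2
G(14) = mex{1,1,1,1,1} = 0
G(15) = mex{2,1,1,1,1} = 0
G_B(15) = 0.
Stack C, S = {2, 3, 5, 7}:
G(0) = 0
G(1) = mex{} = 0
G(2) = mex{0} = 1
G(3) = mex{0,0} = 1
G(4) = mex{1,0} = 2
G(5) = mex{1,1,0} = 2
G(6) = mex{2,1,0} = 3
G(7) = mex{2,2,1,0} = 3
G(8) = mex{3,2,1,0} = 4
G(9) = mex{3,3,2,1} = 0
G(10) = mex{4,3,2,1} = 0
G(11) = mex{0,4,3,2} = 1
G(12) = mex{0,0,3,2} = 1
G(13) = mex{1,0,4,3} = 2
G(14) = mex{1,1,0,3} = 2
G(15) = mex{2,1,0,4} = 3
G(16) = mex{2,2,1,0} = 3
G_C(16) = 3.
Combined Grundy value = 3 ⊕ 0 ⊕ 3 = 0.

0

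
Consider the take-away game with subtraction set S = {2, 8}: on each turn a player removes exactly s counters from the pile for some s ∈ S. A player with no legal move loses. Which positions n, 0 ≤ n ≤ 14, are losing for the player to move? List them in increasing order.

n :  0  1  2  3  4  5  6  7  8  9 10 11 12 13 14
G :  0  0  1  1  0  0  1  1  2  2  0  0  1  1  0
P-positions are exactly the n with G(n) = 0.

0, 1, 4, 5, 10, 11, 14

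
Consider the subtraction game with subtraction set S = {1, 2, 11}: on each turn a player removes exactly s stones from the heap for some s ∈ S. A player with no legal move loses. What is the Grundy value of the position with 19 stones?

1

G(0) = 0
G(1) = mex{0} = 1
G(2) = mex{1,0} = 2
G(3) = mex{2,1} = 0
G(4) = mex{0,2} = 1
G(5) = mex{1,0} = 2
G(6) = mex{2,1} = 0
G(7) = mex{0,2} = 1
G(8) = mex{1,0} = 2
G(9) = mex{2,1} = 0
G(10) = mex{0,2} = 1
G(11) = mex{1,0,0} = 2
G(12) = mex{2,1,1} = 0
G(13) = mex{0,2,2} = 1
G(14) = mex{1,0,0} = 2
G(15) = mex{2,1,1} = 0
G(16) = mex{0,2,2} = 1
G(17) = mex{1,0,0} = 2
G(18) = mex{2,1,1} = 0
G(19) = mex{0,2,2} = 1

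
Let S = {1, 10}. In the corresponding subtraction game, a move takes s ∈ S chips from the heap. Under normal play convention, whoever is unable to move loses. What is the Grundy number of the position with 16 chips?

G(0) = 0
G(1) = mex{0} = 1
G(2) = mex{1} = 0
G(3) = mex{0} = 1
G(4) = mex{1} = 0
G(5) = mex{0} = 1
G(6) = mex{1} = 0
G(7) = mex{0} = 1
G(8) = mex{1} = 0
G(9) = mex{0} = 1
G(10) = mex{1,0} = 2
G(11) = mex{2,1} = 0
G(12) = mex{0,0} = 1
G(13) = mex{1,1} = 0
G(14) = mex{0,0} = 1
G(15) = mex{1,1} = 0
G(16) = mex{0,0} = 1

1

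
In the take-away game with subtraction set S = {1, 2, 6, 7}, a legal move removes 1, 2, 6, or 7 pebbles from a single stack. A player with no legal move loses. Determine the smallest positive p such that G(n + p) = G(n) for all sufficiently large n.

8

G(0) = 0
G(1) = mex{0} = 1
G(2) = mex{1,0} = 2
G(3) = mex{2,1} = 0
G(4) = mex{0,2} = 1
G(5) = mex{1,0} = 2
G(6) = mex{2,1,0} = 3
G(7) = mex{3,2,1,0} = 4
G(8) = mex{4,3,2,1} = 0
G(9) = mex{0,4,0,2} = 1
G(10) = mex{1,0,1,0} = 2
G(11) = mex{2,1,2,1} = 0
G(12) = mex{0,2,3,2} = 1
G(13) = mex{1,0,4,3} = 2
G(14) = mex{2,1,0,4} = 3
G(15) = mex{3,2,1,0} = 4
G(16) = mex{4,3,2,1} = 0
G(17) = mex{0,4,0,2} = 1
G(n+8) = G(n) holds for n = 0,…,6 (a full window of length max(S) = 7), so the sequence is purely periodic with period 8.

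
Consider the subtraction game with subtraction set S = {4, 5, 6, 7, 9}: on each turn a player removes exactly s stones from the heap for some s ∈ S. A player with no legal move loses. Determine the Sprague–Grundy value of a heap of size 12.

G(0) = 0
G(1) = mex{} = 0
G(2) = mex{} = 0
G(3) = mex{} = 0
G(4) = mex{0} = 1
G(5) = mex{0,0} = 1
G(6) = mex{0,0,0} = 1
G(7) = mex{0,0,0,0} = 1
G(8) = mex{1,0,0,0} = 2
G(9) = mex{1,1,0,0,0} = 2
G(10) = mex{1,1,1,0,0} = 2
G(11) = mex{1,1,1,1,0} = 2
G(12) = mex{2,1,1,1,0} = 3

3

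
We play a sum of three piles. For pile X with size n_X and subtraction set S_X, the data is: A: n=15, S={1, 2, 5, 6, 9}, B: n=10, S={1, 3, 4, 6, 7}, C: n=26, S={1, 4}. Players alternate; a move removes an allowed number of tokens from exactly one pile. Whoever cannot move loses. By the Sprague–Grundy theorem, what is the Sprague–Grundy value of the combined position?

0

Pile A, S = {1, 2, 5, 6, 9}:
G(0) = 0
G(1) = mex{0} = 1
G(2) = mex{1,0} = 2
G(3) = mex{2,1} = 0
G(4) = mex{0,2} = 1
G(5) = mex{1,0,0} = 2
G(6) = mex{2,1,1,0} = 3
G(7) = mex{3,2,2,1} = 0
G(8) = mex{0,3,0,2} = 1
G(9) = mex{1,0,1,0,0} = 2
G(10) = mex{2,1,2,1,1} = 0
G(11) = mex{0,2,3,2,2} = 1
G(12) = mex{1,0,0,3,0} = 2
G(13) = mex{2,1,1,0,1} = 3
G(14) = mex{3,2,2,1,2} = 0
G(15) = mex{0,3,0,2,3} = 1
G_A(15) = 1.
Pile B, S = {1, 3, 4, 6, 7}:
n :  0  1  2  3  4  5  6  7  8  9 10
G :  0  1  0  1  2  3  2  3  4  5  0
G_B(10) = 0.
Pile C, S = {1, 4}:
G(0) = 0
G(1) = mex{0} = 1
G(2) = mex{1} = 0
G(3) = mex{0} = 1
G(4) = mex{1,0} = 2
G(5) = mex{2,1} = 0
G(6) = mex{0,0} = 1
G(7) = mex{1,1} = 0
G(8) = mex{0,2} = 1
G(9) = mex{1,0} = 2
G(10) = mex{2,1} = 0
G(11) = mex{0,0} = 1
G(12) = mex{1,1} = 0
G(13) = mex{0,2} = 1
G(14) = mex{1,0} = 2
G(15) = mex{2,1} = 0
G(16) = mex{0,0} = 1
G(17) = mex{1,1} = 0
G(18) = mex{0,2} = 1
G(19) = mex{1,0} = 2
G(20) = mex{2,1} = 0
G(21) = mex{0,0} = 1
G(22) = mex{1,1} = 0
G(23) = mex{0,2} = 1
G(24) = mex{1,0} = 2
G(25) = mex{2,1} = 0
G(26) = mex{0,0} = 1
G_C(26) = 1.
Combined Grundy value = 1 ⊕ 0 ⊕ 1 = 0.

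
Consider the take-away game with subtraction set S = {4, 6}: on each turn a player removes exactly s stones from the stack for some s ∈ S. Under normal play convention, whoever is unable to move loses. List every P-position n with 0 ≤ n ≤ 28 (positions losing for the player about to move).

n :  0  1  2  3  4  5  6  7  8  9 10 11 12 13 14 15 16 17 18 19 20 21 22 23 24 25 26 27 28
G :  0  0  0  0  1  1  1  1  2  2  0  0  0  0  1  1  1  1  2  2  0  0  0  0  1  1  1  1  2
P-positions are exactly the n with G(n) = 0.

0, 1, 2, 3, 10, 11, 12, 13, 20, 21, 22, 23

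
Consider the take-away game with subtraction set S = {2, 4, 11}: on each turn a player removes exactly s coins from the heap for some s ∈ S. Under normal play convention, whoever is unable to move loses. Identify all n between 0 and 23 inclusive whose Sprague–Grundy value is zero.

G(0) = 0
G(1) = mex{} = 0
G(2) = mex{0} = 1
G(3) = mex{0} = 1
G(4) = mex{1,0} = 2
G(5) = mex{1,0} = 2
G(6) = mex{2,1} = 0
G(7) = mex{2,1} = 0
G(8) = mex{0,2} = 1
G(9) = mex{0,2} = 1
G(10) = mex{1,0} = 2
G(11) = mex{1,0,0} = 2
G(12) = mex{2,1,0} = 3
G(13) = mex{2,1,1} = 0
G(14) = mex{3,2,1} = 0
G(15) = mex{0,2,2} = 1
G(16) = mex{0,3,2} = 1
G(17) = mex{1,0,0} = 2
G(18) = mex{1,0,0} = 2
G(19) = mex{2,1,1} = 0
G(20) = mex{2,1,1} = 0
G(21) = mex{0,2,2} = 1
G(22) = mex{0,2,2} = 1
G(23) = mex{1,0,3} = 2
P-positions are exactly the n with G(n) = 0.

0, 1, 6, 7, 13, 14, 19, 20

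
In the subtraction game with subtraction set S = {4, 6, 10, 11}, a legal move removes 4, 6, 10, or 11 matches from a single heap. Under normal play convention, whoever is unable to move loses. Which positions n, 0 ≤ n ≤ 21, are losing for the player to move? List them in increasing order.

0, 1, 2, 3, 15, 16, 17, 18

G(0) = 0
G(1) = mex{} = 0
G(2) = mex{} = 0
G(3) = mex{} = 0
G(4) = mex{0} = 1
G(5) = mex{0} = 1
G(6) = mex{0,0} = 1
G(7) = mex{0,0} = 1
G(8) = mex{1,0} = 2
G(9) = mex{1,0} = 2
G(10) = mex{1,1,0} = 2
G(11) = mex{1,1,0,0} = 2
G(12) = mex{2,1,0,0} = 3
G(13) = mex{2,1,0,0} = 3
G(14) = mex{2,2,1,0} = 3
G(15) = mex{2,2,1,1} = 0
G(16) = mex{3,2,1,1} = 0
G(17) = mex{3,2,1,1} = 0
G(18) = mex{3,3,2,1} = 0
G(19) = mex{0,3,2,2} = 1
G(20) = mex{0,3,2,2} = 1
G(21) = mex{0,0,2,2} = 1
P-positions are exactly the n with G(n) = 0.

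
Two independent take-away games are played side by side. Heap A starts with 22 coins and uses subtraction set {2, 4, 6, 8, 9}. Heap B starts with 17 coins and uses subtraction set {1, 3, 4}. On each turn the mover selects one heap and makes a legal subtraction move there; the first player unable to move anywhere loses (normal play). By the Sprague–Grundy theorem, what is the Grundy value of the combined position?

1

Heap A, S = {2, 4, 6, 8, 9}:
n :  0  1  2  3  4  5  6  7  8  9 10 11 12 13 14 15 16 17 18 19 20 21 22
G :  0  0  1  1  2  2  3  3  4  4  5  0  0  1  1  2  2  3  3  4  4  5  0
G_A(22) = 0.
Heap B, S = {1, 3, 4}:
n :  0  1  2  3  4  5  6  7  8  9 10 11 12 13 14 15 16 17
G :  0  1  0  1  2  3  2  0  1  0  1  2  3  2  0  1  0  1
G_B(17) = 1.
Combined Grundy value = 0 ⊕ 1 = 1.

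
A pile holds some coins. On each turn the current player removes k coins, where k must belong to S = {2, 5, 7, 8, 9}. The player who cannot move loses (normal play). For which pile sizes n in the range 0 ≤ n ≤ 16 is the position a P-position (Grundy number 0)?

n :  0  1  2  3  4  5  6  7  8  9 10 11 12 13 14 15 16
G :  0  0  1  1  0  2  1  3  2  2  3  3  4  4  0  0  1
P-positions are exactly the n with G(n) = 0.

0, 1, 4, 14, 15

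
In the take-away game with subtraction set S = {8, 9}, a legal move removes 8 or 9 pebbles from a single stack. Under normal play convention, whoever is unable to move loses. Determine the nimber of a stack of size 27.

1

n :  0  1  2  3  4  5  6  7  8  9 10 11 12 13 14 15 16 17 18 19 20 21 22 23 24 25 26 27
G :  0  0  0  0  0  0  0  0  1  1  1  1  1  1  1  1  2  0  0  0  0  0  0  0  0  1  1  1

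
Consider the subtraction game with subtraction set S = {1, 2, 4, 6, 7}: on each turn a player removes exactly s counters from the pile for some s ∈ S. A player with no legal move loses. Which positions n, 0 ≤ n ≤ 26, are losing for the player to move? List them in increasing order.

G(0) = 0
G(1) = mex{0} = 1
G(2) = mex{1,0} = 2
G(3) = mex{2,1} = 0
G(4) = mex{0,2,0} = 1
G(5) = mex{1,0,1} = 2
G(6) = mex{2,1,2,0} = 3
G(7) = mex{3,2,0,1,0} = 4
G(8) = mex{4,3,1,2,1} = 0
G(9) = mex{0,4,2,0,2} = 1
G(10) = mex{1,0,3,1,0} = 2
G(11) = mex{2,1,4,2,1} = 0
G(12) = mex{0,2,0,3,2} = 1
G(13) = mex{1,0,1,4,3} = 2
G(14) = mex{2,1,2,0,4} = 3
G(15) = mex{3,2,0,1,0} = 4
G(16) = mex{4,3,1,2,1} = 0
G(17) = mex{0,4,2,0,2} = 1
G(18) = mex{1,0,3,1,0} = 2
G(19) = mex{2,1,4,2,1} = 0
G(20) = mex{0,2,0,3,2} = 1
G(21) = mex{1,0,1,4,3} = 2
G(22) = mex{2,1,2,0,4} = 3
G(23) = mex{3,2,0,1,0} = 4
G(24) = mex{4,3,1,2,1} = 0
G(25) = mex{0,4,2,0,2} = 1
G(26) = mex{1,0,3,1,0} = 2
P-positions are exactly the n with G(n) = 0.

0, 3, 8, 11, 16, 19, 24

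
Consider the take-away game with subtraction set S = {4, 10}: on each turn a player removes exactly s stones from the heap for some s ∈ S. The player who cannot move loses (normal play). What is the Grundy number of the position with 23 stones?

0

G(0) = 0
G(1) = mex{} = 0
G(2) = mex{} = 0
G(3) = mex{} = 0
G(4) = mex{0} = 1
G(5) = mex{0} = 1
G(6) = mex{0} = 1
G(7) = mex{0} = 1
G(8) = mex{1} = 0
G(9) = mex{1} = 0
G(10) = mex{1,0} = 2
G(11) = mex{1,0} = 2
G(12) = mex{0,0} = 1
G(13) = mex{0,0} = 1
G(14) = mex{2,1} = 0
G(15) = mex{2,1} = 0
G(16) = mex{1,1} = 0
G(17) = mex{1,1} = 0
G(18) = mex{0,0} = 1
G(19) = mex{0,0} = 1
G(20) = mex{0,2} = 1
G(21) = mex{0,2} = 1
G(22) = mex{1,1} = 0
G(23) = mex{1,1} = 0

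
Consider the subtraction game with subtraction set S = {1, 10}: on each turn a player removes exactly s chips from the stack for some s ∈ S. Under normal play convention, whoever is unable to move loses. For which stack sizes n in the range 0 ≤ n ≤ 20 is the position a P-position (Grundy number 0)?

0, 2, 4, 6, 8, 11, 13, 15, 17, 19

G(0) = 0
G(1) = mex{0} = 1
G(2) = mex{1} = 0
G(3) = mex{0} = 1
G(4) = mex{1} = 0
G(5) = mex{0} = 1
G(6) = mex{1} = 0
G(7) = mex{0} = 1
G(8) = mex{1} = 0
G(9) = mex{0} = 1
G(10) = mex{1,0} = 2
G(11) = mex{2,1} = 0
G(12) = mex{0,0} = 1
G(13) = mex{1,1} = 0
G(14) = mex{0,0} = 1
G(15) = mex{1,1} = 0
G(16) = mex{0,0} = 1
G(17) = mex{1,1} = 0
G(18) = mex{0,0} = 1
G(19) = mex{1,1} = 0
G(20) = mex{0,2} = 1
P-positions are exactly the n with G(n) = 0.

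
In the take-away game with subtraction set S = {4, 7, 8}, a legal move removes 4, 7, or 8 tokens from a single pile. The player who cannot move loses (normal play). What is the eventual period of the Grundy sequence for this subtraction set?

12

G(0) = 0
G(1) = mex{} = 0
G(2) = mex{} = 0
G(3) = mex{} = 0
G(4) = mex{0} = 1
G(5) = mex{0} = 1
G(6) = mex{0} = 1
G(7) = mex{0,0} = 1
G(8) = mex{1,0,0} = 2
G(9) = mex{1,0,0} = 2
G(10) = mex{1,0,0} = 2
G(11) = mex{1,1,0} = 2
G(12) = mex{2,1,1} = 0
G(13) = mex{2,1,1} = 0
G(14) = mex{2,1,1} = 0
G(15) = mex{2,2,1} = 0
G(16) = mex{0,2,2} = 1
G(17) = mex{0,2,2} = 1
G(18) = mex{0,2,2} = 1
G(19) = mex{0,0,2} = 1
G(20) = mex{1,0,0} = 2
G(21) = mex{1,0,0} = 2
G(22) = mex{1,0,0} = 2
G(23) = mex{1,1,0} = 2
G(24) = mex{2,1,1} = 0
G(25) = mex{2,1,1} = 0
G(n+12) = G(n) holds for n = 0,…,7 (a full window of length max(S) = 8), so the sequence is purely periodic with period 12.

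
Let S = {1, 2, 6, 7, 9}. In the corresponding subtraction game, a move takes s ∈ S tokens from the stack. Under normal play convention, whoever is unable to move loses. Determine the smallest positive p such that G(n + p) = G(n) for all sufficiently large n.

G(0) = 0
G(1) = mex{0} = 1
G(2) = mex{1,0} = 2
G(3) = mex{2,1} = 0
G(4) = mex{0,2} = 1
G(5) = mex{1,0} = 2
G(6) = mex{2,1,0} = 3
G(7) = mex{3,2,1,0} = 4
G(8) = mex{4,3,2,1} = 0
G(9) = mex{0,4,0,2,0} = 1
G(10) = mex{1,0,1,0,1} = 2
G(11) = mex{2,1,2,1,2} = 0
G(12) = mex{0,2,3,2,0} = 1
G(13) = mex{1,0,4,3,1} = 2
G(14) = mex{2,1,0,4,2} = 3
G(15) = mex{3,2,1,0,3} = 4
G(16) = mex{4,3,2,1,4} = 0
G(17) = mex{0,4,0,2,0} = 1
G(18) = mex{1,0,1,0,1} = 2
G(n+8) = G(n) holds for n = 0,…,8 (a full window of length max(S) = 9), so the sequence is purely periodic with period 8.

8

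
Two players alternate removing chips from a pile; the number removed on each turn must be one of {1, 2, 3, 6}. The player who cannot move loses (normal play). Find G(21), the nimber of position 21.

G(0) = 0
G(1) = mex{0} = 1
G(2) = mex{1,0} = 2
G(3) = mex{2,1,0} = 3
G(4) = mex{3,2,1} = 0
G(5) = mex{0,3,2} = 1
G(6) = mex{1,0,3,0} = 2
G(7) = mex{2,1,0,1} = 3
G(8) = mex{3,2,1,2} = 0
G(9) = mex{0,3,2,3} = 1
G(10) = mex{1,0,3,0} = 2
G(11) = mex{2,1,0,1} = 3
G(12) = mex{3,2,1,2} = 0
G(13) = mex{0,3,2,3} = 1
G(14) = mex{1,0,3,0} = 2
G(15) = mex{2,1,0,1} = 3
G(16) = mex{3,2,1,2} = 0
G(17) = mex{0,3,2,3} = 1
G(18) = mex{1,0,3,0} = 2
G(19) = mex{2,1,0,1} = 3
G(20) = mex{3,2,1,2} = 0
G(21) = mex{0,3,2,3} = 1

1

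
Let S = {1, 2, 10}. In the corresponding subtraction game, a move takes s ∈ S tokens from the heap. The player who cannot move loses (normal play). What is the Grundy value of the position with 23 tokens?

2

G(0) = 0
G(1) = mex{0} = 1
G(2) = mex{1,0} = 2
G(3) = mex{2,1} = 0
G(4) = mex{0,2} = 1
G(5) = mex{1,0} = 2
G(6) = mex{2,1} = 0
G(7) = mex{0,2} = 1
G(8) = mex{1,0} = 2
G(9) = mex{2,1} = 0
G(10) = mex{0,2,0} = 1
G(11) = mex{1,0,1} = 2
G(12) = mex{2,1,2} = 0
G(13) = mex{0,2,0} = 1
G(14) = mex{1,0,1} = 2
G(15) = mex{2,1,2} = 0
G(16) = mex{0,2,0} = 1
G(17) = mex{1,0,1} = 2
G(18) = mex{2,1,2} = 0
G(19) = mex{0,2,0} = 1
G(20) = mex{1,0,1} = 2
G(21) = mex{2,1,2} = 0
G(22) = mex{0,2,0} = 1
G(23) = mex{1,0,1} = 2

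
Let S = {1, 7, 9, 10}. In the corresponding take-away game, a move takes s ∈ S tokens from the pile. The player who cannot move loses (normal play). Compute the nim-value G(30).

n :  0  1  2  3  4  5  6  7  8  9 10 11 12 13 14 15 16 17 18 19 20 21 22 23 24 25 26 27 28 29 30
G :  0  1  0  1  0  1  0  1  0  1  2  3  2  3  2  3  2  3  2  0  1  0  1  0  1  0  1  0  1  2  3

3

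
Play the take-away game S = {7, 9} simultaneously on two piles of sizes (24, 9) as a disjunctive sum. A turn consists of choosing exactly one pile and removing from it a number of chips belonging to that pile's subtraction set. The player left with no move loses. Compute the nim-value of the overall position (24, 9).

All piles use S = {7, 9}:
n :  0  1  2  3  4  5  6  7  8  9 10 11 12 13 14 15 16 17 18 19 20 21 22 23 24
G :  0  0  0  0  0  0  0  1  1  1  1  1  1  1  2  2  0  0  0  0  0  0  0  1  1
Pile A: G(24) = 1.
Pile B: G(9) = 1.
Combined Grundy value = 1 ⊕ 1 = 0.

0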